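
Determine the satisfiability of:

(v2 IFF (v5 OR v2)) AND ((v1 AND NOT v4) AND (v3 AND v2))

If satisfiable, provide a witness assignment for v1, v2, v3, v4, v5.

v1: True; v2: True; v3: True; v4: False; v5: True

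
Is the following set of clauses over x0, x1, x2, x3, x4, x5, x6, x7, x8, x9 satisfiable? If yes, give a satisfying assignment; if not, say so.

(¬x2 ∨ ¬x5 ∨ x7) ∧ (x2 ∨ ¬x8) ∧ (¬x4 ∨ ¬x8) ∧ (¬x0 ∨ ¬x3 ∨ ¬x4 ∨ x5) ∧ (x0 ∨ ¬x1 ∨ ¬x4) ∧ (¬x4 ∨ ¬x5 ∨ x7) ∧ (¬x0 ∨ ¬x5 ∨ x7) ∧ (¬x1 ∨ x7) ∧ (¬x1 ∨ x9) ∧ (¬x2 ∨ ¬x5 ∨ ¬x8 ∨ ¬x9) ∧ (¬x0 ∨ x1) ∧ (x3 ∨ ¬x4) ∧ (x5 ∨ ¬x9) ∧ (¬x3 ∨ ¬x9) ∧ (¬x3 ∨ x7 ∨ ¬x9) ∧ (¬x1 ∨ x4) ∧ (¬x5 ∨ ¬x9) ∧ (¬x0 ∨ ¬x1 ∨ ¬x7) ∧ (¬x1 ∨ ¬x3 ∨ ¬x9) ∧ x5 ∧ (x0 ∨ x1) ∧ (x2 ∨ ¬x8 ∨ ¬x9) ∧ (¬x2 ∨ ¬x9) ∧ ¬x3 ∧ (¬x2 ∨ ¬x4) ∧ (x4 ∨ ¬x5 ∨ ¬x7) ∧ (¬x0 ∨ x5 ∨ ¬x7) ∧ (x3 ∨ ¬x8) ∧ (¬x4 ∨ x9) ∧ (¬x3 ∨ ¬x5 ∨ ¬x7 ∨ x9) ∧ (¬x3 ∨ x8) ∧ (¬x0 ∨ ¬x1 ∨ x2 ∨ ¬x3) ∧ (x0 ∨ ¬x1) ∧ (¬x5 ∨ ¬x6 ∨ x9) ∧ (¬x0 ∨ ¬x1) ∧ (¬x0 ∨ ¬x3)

Unsatisfiable — no assignment works.

Case x3 = True:
  Clause (¬x3) is falsified — contradiction.
Case x3 = False:
  (x3 ∨ ¬x4) forces x4 = False.
  (¬x1 ∨ x4) forces x1 = False.
  (¬x0 ∨ x1) forces x0 = False.
  Clause (x0 ∨ x1) is falsified — contradiction.
Both cases fail, so the formula is unsatisfiable.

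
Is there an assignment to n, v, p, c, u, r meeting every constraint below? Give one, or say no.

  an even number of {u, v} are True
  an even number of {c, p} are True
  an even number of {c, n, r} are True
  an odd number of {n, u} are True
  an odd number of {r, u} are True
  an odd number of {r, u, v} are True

n=T; v=F; p=F; c=F; u=F; r=T

{u, v}: 0 true → even ✓
{c, p}: 0 true → even ✓
{c, n, r}: 2 true → even ✓
{n, u}: 1 true → odd ✓
{r, u}: 1 true → odd ✓
{r, u, v}: 1 true → odd ✓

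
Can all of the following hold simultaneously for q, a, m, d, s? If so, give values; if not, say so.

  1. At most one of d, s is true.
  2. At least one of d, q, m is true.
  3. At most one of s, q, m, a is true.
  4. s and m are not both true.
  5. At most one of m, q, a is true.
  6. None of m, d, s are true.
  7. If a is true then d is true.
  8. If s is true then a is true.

q: True; a: False; m: False; d: False; s: False

  (1) {d, s}: 0 true — at most one ✓
  (2) {d, q, m}: 1 true — at least one ✓
  (3) {s, q, m, a}: 1 true — at most one ✓
  (4) s=F, m=F — not both ✓
  (5) {m, q, a}: 1 true — at most one ✓
  (6) {m, d, s}: 0 true — none ✓
  (7) a=F ⇒ d: vacuous ✓
  (8) s=F ⇒ a: vacuous ✓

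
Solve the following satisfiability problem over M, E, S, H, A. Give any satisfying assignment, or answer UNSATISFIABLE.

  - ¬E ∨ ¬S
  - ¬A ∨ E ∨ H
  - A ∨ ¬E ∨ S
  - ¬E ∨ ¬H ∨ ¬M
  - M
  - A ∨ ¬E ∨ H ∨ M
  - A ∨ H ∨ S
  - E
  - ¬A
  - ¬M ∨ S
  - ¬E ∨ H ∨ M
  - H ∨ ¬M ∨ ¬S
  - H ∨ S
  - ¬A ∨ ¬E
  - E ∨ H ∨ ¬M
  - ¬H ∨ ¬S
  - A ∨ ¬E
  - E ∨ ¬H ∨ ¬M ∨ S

Case M = True:
  (E) forces E = True.
  (¬E ∨ ¬S) forces S = False.
  Clause (¬M ∨ S) is falsified — contradiction.
Case M = False:
  Clause (M) is falsified — contradiction.
Both cases fail, so the formula is unsatisfiable.

UNSATISFIABLE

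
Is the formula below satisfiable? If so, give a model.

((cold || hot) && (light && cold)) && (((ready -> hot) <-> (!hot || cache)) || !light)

cache = True; hot = True; ready = False; cold = True; light = True

  (cold || hot) && (light && cold) = True
    cold || hot = True
    light && cold = True
  ((ready -> hot) <-> (!hot || cache)) || !light = True
    (ready -> hot) <-> (!hot || cache) = True
      ready -> hot = True
      !hot || cache = True
        !hot = False
    !light = False
Both conjuncts True, so the formula holds.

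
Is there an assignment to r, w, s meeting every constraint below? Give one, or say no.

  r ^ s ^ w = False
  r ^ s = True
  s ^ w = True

r: True, w: True, s: False

r ^ s ^ w = T ^ F ^ T = False ✓
r ^ s = T ^ F = True ✓
s ^ w = F ^ T = True ✓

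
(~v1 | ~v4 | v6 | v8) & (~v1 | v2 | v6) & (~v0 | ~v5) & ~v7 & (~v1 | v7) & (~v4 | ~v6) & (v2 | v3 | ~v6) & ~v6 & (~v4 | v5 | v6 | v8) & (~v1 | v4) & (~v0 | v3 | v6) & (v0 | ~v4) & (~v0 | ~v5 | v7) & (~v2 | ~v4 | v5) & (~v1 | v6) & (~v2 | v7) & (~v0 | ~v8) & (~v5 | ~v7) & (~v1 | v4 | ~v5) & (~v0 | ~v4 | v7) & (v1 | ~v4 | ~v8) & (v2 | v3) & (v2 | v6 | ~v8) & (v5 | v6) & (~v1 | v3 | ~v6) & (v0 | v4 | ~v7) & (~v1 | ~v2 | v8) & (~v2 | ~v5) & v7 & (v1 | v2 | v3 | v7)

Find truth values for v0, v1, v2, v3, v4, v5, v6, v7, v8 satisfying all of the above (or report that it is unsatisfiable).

Case v7 = True:
  Clause (~v7) is falsified — contradiction.
Case v7 = False:
  Clause (v7) is falsified — contradiction.
Both cases fail, so the formula is unsatisfiable.

The formula is unsatisfiable.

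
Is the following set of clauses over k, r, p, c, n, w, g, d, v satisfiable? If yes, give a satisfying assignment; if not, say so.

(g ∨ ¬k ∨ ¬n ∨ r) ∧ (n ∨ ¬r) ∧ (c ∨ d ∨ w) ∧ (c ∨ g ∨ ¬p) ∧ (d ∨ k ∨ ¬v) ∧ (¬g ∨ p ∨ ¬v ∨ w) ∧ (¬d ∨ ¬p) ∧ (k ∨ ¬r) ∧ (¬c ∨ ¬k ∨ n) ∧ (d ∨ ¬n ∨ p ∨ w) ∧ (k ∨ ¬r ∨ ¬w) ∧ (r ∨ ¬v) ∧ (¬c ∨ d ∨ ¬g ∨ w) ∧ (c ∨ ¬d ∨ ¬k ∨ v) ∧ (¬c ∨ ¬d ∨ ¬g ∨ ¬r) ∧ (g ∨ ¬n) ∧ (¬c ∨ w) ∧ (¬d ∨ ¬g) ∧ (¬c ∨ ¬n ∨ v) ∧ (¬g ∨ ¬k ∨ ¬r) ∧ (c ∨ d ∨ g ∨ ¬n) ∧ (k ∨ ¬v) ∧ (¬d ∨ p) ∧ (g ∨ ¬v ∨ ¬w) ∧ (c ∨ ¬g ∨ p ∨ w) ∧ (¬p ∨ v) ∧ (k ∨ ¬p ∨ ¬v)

Set k = False.
  then (k ∨ ¬r) forces r = False.
  then (r ∨ ¬v) forces v = False.
  then (¬p ∨ v) forces p = False.
  then (¬d ∨ p) forces d = False.
Set c = False.
  then (c ∨ d ∨ w) forces w = True.
Set n = False.
Set g = False.
All clauses satisfied.

k=F; r=F; p=F; c=F; n=F; w=T; g=F; d=F; v=F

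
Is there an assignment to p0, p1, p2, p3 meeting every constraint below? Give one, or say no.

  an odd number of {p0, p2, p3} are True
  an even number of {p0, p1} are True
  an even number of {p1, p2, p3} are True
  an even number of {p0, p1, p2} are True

Adding constraints 1, 2, 3 mod 2: every variable appears an even number of times on the left, so the left side is 0.
But the right sides sum to 1 (mod 2). 0 ≠ 1 — the system is inconsistent.

UNSATISFIABLE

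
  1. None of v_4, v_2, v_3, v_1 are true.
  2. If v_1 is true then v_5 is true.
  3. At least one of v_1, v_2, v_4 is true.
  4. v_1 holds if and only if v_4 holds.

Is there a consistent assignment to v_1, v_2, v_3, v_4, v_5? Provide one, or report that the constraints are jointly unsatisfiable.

Case v_1 = True:
  Constraint (1) is violated (v_1=T) — contradiction.
Case v_1 = False:
  (1) forces v_4 = False.
  (1) forces v_2 = False.
  Constraint (3) is violated (v_1=F, v_2=F, v_4=F) — contradiction.
Both cases fail — unsatisfiable.

Unsatisfiable — no assignment works.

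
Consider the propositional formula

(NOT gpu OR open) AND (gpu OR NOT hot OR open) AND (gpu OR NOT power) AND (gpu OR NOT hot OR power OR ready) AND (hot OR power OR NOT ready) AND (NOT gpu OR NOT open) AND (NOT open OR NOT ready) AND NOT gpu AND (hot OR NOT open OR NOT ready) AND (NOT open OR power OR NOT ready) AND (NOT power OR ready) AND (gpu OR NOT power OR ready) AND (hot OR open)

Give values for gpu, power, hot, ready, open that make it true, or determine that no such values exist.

Unit clause (NOT gpu) forces gpu = False.
In (gpu OR NOT power) only NOT power is left, so power = False.
Try hot = True:
  (gpu OR NOT hot OR open) forces open = True.
  (gpu OR NOT hot OR power OR ready) forces ready = True.
  clause (NOT open OR NOT ready) is falsified — backtrack.
So hot = False.
  then (hot OR power OR NOT ready) forces ready = False.
  then (hot OR open) forces open = True.
All clauses satisfied.

gpu: False, power: False, hot: False, ready: False, open: True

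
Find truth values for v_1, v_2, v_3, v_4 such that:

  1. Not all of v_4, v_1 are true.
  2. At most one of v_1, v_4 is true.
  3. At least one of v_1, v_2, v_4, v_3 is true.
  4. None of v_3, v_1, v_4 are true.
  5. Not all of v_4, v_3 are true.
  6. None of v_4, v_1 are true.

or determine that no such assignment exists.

v_1: False, v_2: True, v_3: False, v_4: False

  (1) {v_4, v_1}: 0/2 true — not all ✓
  (2) {v_1, v_4}: 0 true — at most one ✓
  (3) {v_1, v_2, v_4, v_3}: 1 true — at least one ✓
  (4) {v_3, v_1, v_4}: 0 true — none ✓
  (5) {v_4, v_3}: 0/2 true — not all ✓
  (6) {v_4, v_1}: 0 true — none ✓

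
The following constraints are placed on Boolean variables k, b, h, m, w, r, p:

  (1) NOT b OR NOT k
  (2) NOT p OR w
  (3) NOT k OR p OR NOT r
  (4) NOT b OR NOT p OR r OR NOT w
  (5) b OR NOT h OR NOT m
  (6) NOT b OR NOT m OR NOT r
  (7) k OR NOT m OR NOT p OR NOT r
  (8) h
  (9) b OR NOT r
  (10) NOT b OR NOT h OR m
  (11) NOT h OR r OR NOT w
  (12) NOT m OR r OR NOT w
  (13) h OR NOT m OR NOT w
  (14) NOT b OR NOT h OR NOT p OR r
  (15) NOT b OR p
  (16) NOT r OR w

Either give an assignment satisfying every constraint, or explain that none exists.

k = False, b = False, h = True, m = False, w = False, r = False, p = False

Unit clause (h) forces h = True.
Set k = False.
Set b = False.
  then (b OR NOT h OR NOT m) forces m = False.
  then (b OR NOT r) forces r = False.
  then (NOT h OR r OR NOT w) forces w = False.
  then (NOT p OR w) forces p = False.
All clauses satisfied.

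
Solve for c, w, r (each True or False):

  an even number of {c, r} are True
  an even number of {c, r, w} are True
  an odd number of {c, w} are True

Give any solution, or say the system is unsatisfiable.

c=T, w=F, r=T

{c, r}: 2 true → even ✓
{c, r, w}: 2 true → even ✓
{c, w}: 1 true → odd ✓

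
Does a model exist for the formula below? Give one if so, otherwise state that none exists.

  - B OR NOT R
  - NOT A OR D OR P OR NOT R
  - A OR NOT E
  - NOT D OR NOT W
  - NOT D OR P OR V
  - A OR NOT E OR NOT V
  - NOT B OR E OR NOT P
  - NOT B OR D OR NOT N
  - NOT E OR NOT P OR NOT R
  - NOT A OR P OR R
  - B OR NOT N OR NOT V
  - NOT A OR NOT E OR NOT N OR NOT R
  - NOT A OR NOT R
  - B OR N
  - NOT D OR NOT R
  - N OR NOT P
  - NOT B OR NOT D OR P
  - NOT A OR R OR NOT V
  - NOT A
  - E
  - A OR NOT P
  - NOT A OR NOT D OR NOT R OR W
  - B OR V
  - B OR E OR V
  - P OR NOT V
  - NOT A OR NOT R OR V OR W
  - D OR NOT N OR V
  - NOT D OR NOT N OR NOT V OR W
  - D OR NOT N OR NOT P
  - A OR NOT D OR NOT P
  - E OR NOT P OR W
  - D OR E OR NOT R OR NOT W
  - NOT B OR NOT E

UNSATISFIABLE

Case E = True:
  (A OR NOT E) forces A = True.
  Clause (NOT A) is falsified — contradiction.
Case E = False:
  Clause (E) is falsified — contradiction.
Both cases fail, so the formula is unsatisfiable.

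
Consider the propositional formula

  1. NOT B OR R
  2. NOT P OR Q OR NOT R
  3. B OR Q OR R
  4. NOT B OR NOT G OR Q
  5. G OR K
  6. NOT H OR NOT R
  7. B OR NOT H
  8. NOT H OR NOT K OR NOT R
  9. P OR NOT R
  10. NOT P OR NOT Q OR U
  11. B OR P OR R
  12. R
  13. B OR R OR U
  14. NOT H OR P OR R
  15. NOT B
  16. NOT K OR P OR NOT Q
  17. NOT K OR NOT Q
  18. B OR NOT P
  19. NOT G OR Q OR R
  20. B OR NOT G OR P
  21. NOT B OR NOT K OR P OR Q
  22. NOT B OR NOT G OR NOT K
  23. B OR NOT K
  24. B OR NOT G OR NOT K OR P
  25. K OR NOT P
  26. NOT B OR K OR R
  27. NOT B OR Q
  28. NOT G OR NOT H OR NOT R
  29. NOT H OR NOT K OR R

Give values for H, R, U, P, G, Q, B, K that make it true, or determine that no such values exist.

Case B = True:
  Clause (NOT B) is falsified — contradiction.
Case B = False:
  (B OR NOT H) forces H = False.
  (R) forces R = True.
  (P OR NOT R) forces P = True.
  Clause (B OR NOT P) is falsified — contradiction.
Both cases fail, so the formula is unsatisfiable.

Unsatisfiable — no assignment works.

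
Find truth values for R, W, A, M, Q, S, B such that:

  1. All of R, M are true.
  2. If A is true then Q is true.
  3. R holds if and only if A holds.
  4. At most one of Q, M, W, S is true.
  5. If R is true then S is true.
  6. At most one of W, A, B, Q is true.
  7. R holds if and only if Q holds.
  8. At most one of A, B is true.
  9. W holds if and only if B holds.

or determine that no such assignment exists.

Case Q = True:
  (1) forces R = True.
  (1) forces M = True.
  Constraint (4) is violated (Q=T, M=T) — contradiction.
Case Q = False:
  (1) forces R = True.
  Constraint (7) is violated (R=T, Q=F) — contradiction.
Both cases fail — unsatisfiable.

Unsatisfiable — no assignment works.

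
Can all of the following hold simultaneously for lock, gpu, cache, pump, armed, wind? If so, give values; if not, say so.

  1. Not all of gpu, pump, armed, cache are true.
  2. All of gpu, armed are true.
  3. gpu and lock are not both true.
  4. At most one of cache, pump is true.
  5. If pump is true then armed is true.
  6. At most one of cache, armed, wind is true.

lock=F; gpu=T; cache=F; pump=F; armed=T; wind=F

  (1) {gpu, pump, armed, cache}: 2/4 true — not all ✓
  (2) {gpu, armed}: all 2 true ✓
  (3) gpu=T, lock=F — not both ✓
  (4) {cache, pump}: 0 true — at most one ✓
  (5) pump=F ⇒ armed: vacuous ✓
  (6) {cache, armed, wind}: 1 true — at most one ✓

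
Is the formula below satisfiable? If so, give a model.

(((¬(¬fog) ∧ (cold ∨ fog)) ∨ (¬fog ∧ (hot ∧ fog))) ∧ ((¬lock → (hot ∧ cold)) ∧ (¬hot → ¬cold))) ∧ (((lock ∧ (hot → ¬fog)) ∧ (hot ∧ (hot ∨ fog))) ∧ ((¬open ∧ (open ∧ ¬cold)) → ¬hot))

Case fog = True: the formula simplifies to ((¬lock → (hot ∧ cold)) ∧ (¬hot → ¬cold)) ∧ (((lock ∧ ¬hot) ∧ hot) ∧ ((¬open ∧ (open ∧ ¬cold)) → ¬hot)).
  hot = True: the conjunct ¬hot is False.
  hot = False: the conjunct hot is False.
Case fog = False: the conjunct (¬(¬fog) ∧ (cold ∨ fog)) ∨ (¬fog ∧ (hot ∧ fog)) becomes (False ∧ cold) ∨ (True ∧ False) = False.
Both cases fail — unsatisfiable.

Unsatisfiable — no assignment works.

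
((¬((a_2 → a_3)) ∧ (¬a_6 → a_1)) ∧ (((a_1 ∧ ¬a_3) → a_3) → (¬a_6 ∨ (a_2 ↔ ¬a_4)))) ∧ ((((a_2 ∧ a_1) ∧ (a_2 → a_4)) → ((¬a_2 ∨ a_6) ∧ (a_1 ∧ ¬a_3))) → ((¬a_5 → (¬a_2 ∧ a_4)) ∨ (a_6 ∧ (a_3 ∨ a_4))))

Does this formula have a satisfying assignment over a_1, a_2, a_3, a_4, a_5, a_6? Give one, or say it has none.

a_1=T, a_2=T, a_3=F, a_4=T, a_5=F, a_6=T

  (¬((a_2 → a_3)) ∧ (¬a_6 → a_1)) ∧ (((a_1 ∧ ¬a_3) → a_3) → (¬a_6 ∨ (a_2 ↔ ¬a_4))) = True
    ¬((a_2 → a_3)) ∧ (¬a_6 → a_1) = True
      ¬((a_2 → a_3)) = True
        a_2 → a_3 = False
      ¬a_6 → a_1 = True
        ¬a_6 = False
    ((a_1 ∧ ¬a_3) → a_3) → (¬a_6 ∨ (a_2 ↔ ¬a_4)) = True
      (a_1 ∧ ¬a_3) → a_3 = False
        a_1 ∧ ¬a_3 = True
          ¬a_3 = True
      ¬a_6 ∨ (a_2 ↔ ¬a_4) = False
        ¬a_6 = False
        a_2 ↔ ¬a_4 = False
          ¬a_4 = False
  (((a_2 ∧ a_1) ∧ (a_2 → a_4)) → ((¬a_2 ∨ a_6) ∧ (a_1 ∧ ¬a_3))) → ((¬a_5 → (¬a_2 ∧ a_4)) ∨ (a_6 ∧ (a_3 ∨ a_4))) = True
    ((a_2 ∧ a_1) ∧ (a_2 → a_4)) → ((¬a_2 ∨ a_6) ∧ (a_1 ∧ ¬a_3)) = True
      (a_2 ∧ a_1) ∧ (a_2 → a_4) = True
        a_2 ∧ a_1 = True
        a_2 → a_4 = True
      (¬a_2 ∨ a_6) ∧ (a_1 ∧ ¬a_3) = True
        ¬a_2 ∨ a_6 = True
          ¬a_2 = False
        a_1 ∧ ¬a_3 = True
          ¬a_3 = True
    (¬a_5 → (¬a_2 ∧ a_4)) ∨ (a_6 ∧ (a_3 ∨ a_4)) = True
      ¬a_5 → (¬a_2 ∧ a_4) = False
        ¬a_5 = True
        ¬a_2 ∧ a_4 = False
          ¬a_2 = False
      a_6 ∧ (a_3 ∨ a_4) = True
        a_3 ∨ a_4 = True
Both conjuncts True, so the formula holds.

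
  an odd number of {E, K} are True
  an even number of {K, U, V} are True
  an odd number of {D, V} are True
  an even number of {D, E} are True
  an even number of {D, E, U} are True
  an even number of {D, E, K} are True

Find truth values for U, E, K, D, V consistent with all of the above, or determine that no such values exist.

U: False, E: True, K: False, D: True, V: False

{E, K}: 1 true → odd ✓
{K, U, V}: 0 true → even ✓
{D, V}: 1 true → odd ✓
{D, E}: 2 true → even ✓
{D, E, U}: 2 true → even ✓
{D, E, K}: 2 true → even ✓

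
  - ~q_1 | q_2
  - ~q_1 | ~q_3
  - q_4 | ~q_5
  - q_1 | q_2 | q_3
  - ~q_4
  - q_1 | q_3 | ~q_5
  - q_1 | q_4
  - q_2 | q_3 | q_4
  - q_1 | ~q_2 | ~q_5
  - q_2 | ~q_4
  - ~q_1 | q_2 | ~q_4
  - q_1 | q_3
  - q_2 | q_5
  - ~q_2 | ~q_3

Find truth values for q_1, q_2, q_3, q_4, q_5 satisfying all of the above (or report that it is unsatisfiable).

q_1=T, q_2=T, q_3=F, q_4=F, q_5=F

Unit clause (~q_4) forces q_4 = False.
In (q_1 | q_4) only q_1 is left, so q_1 = True.
In (~q_1 | q_2) only q_2 is left, so q_2 = True.
In (~q_1 | ~q_3) only ~q_3 is left, so q_3 = False.
In (q_4 | ~q_5) only ~q_5 is left, so q_5 = False.
All clauses satisfied.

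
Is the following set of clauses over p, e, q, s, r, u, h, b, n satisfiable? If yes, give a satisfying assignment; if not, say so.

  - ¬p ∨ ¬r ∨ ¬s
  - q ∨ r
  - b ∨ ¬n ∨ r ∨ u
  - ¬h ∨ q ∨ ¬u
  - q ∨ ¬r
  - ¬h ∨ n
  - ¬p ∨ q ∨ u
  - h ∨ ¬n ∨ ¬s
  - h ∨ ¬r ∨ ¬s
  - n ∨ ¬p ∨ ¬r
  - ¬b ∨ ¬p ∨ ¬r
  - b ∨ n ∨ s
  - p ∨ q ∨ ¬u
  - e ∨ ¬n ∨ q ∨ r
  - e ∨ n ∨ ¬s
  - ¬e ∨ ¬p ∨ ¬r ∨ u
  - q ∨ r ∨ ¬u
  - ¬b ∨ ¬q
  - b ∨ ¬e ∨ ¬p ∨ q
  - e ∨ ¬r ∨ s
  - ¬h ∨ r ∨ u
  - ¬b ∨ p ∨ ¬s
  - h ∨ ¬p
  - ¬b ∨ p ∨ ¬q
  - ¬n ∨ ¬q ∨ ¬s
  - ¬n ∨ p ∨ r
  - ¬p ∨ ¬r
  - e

Unit clause (e) forces e = True.
Set p = False.
Try q = False:
  (q ∨ r) forces r = True.
  clause (q ∨ ¬r) is falsified — backtrack.
So q = True.
  then (¬b ∨ ¬q) forces b = False.
Set s = False.
  then (b ∨ n ∨ s) forces n = True.
  then (¬n ∨ p ∨ r) forces r = True.
Set u = False.
Set h = False.
All clauses satisfied.

p: False, e: True, q: True, s: False, r: True, u: False, h: False, b: False, n: True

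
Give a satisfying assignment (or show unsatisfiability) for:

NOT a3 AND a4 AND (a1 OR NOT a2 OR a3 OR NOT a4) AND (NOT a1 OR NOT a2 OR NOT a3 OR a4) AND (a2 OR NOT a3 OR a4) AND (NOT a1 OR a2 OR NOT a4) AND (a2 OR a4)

a1 = True, a2 = True, a3 = False, a4 = True

Unit clause (NOT a3) forces a3 = False.
Unit clause (a4) forces a4 = True.
Set a1 = True.
  then (NOT a1 OR a2 OR NOT a4) forces a2 = True.
All clauses satisfied.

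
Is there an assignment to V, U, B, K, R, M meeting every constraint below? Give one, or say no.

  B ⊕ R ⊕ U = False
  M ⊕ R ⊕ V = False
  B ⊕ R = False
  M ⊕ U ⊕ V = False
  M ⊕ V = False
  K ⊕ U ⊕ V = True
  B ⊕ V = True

V = True, U = False, B = False, K = False, R = False, M = True

B ⊕ R ⊕ U = F ⊕ F ⊕ F = False ✓
M ⊕ R ⊕ V = T ⊕ F ⊕ T = False ✓
B ⊕ R = F ⊕ F = False ✓
M ⊕ U ⊕ V = T ⊕ F ⊕ T = False ✓
M ⊕ V = T ⊕ T = False ✓
K ⊕ U ⊕ V = F ⊕ F ⊕ T = True ✓
B ⊕ V = F ⊕ T = True ✓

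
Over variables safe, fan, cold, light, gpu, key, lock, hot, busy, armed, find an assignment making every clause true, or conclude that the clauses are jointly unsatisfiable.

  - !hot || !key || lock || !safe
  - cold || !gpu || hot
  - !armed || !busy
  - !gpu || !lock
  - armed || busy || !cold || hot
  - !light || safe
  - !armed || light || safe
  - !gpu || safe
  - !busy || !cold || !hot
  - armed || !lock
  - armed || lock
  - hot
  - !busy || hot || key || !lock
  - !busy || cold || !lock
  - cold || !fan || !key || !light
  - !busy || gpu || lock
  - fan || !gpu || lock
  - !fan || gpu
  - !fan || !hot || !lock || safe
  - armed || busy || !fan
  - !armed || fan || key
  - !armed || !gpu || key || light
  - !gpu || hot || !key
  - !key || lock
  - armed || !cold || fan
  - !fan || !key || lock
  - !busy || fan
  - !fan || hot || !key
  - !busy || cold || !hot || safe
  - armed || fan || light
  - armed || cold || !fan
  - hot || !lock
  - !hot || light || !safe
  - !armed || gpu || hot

Unit clause (hot) forces hot = True.
Set safe = True.
  then (!hot || light || !safe) forces light = True.
Set fan = True.
  then (!fan || gpu) forces gpu = True.
  then (!gpu || !lock) forces lock = False.
  then (armed || lock) forces armed = True.
  then (!key || lock) forces key = False.
  then (!armed || !busy) forces busy = False.
Set cold = True.
All clauses satisfied.

safe: True, fan: True, cold: True, light: True, gpu: True, key: False, lock: False, hot: True, busy: False, armed: True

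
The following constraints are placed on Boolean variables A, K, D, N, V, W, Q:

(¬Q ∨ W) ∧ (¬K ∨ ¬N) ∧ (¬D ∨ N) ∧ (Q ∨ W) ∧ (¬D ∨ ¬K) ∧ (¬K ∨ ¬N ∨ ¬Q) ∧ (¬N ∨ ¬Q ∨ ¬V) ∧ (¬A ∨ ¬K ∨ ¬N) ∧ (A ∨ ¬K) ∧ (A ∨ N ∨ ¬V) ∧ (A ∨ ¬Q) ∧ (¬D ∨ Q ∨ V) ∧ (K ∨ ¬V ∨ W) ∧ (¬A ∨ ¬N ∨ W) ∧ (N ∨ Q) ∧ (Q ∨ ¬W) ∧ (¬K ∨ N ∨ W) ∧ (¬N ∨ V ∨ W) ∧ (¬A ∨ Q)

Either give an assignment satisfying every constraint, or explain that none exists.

Try A = False:
  (A ∨ ¬K) forces K = False.
  (A ∨ ¬Q) forces Q = False.
  (Q ∨ W) forces W = True.
  clause (Q ∨ ¬W) is falsified — backtrack.
So A = True.
  then (¬A ∨ Q) forces Q = True.
  then (¬Q ∨ W) forces W = True.
Set K = False.
Set D = False.
Set N = False.
Set V = False.
All clauses satisfied.

A = True, K = False, D = False, N = False, V = False, W = True, Q = True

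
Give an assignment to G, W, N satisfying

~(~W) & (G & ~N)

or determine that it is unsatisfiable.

G = True; W = True; N = False

  ~(~W) = True
    ~W = False
  G & ~N = True
    ~N = True
Both conjuncts True, so the formula holds.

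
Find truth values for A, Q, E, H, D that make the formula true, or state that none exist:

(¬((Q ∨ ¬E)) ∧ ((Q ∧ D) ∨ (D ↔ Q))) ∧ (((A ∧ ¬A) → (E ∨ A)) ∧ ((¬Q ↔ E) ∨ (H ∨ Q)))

A = True, Q = False, E = True, H = True, D = False

  ¬((Q ∨ ¬E)) ∧ ((Q ∧ D) ∨ (D ↔ Q)) = True
    ¬((Q ∨ ¬E)) = True
      Q ∨ ¬E = False
        ¬E = False
    (Q ∧ D) ∨ (D ↔ Q) = True
      Q ∧ D = False
      D ↔ Q = True
  ((A ∧ ¬A) → (E ∨ A)) ∧ ((¬Q ↔ E) ∨ (H ∨ Q)) = True
    (A ∧ ¬A) → (E ∨ A) = True
      A ∧ ¬A = False
        ¬A = False
      E ∨ A = True
    (¬Q ↔ E) ∨ (H ∨ Q) = True
      ¬Q ↔ E = True
        ¬Q = True
      H ∨ Q = True
Both conjuncts True, so the formula holds.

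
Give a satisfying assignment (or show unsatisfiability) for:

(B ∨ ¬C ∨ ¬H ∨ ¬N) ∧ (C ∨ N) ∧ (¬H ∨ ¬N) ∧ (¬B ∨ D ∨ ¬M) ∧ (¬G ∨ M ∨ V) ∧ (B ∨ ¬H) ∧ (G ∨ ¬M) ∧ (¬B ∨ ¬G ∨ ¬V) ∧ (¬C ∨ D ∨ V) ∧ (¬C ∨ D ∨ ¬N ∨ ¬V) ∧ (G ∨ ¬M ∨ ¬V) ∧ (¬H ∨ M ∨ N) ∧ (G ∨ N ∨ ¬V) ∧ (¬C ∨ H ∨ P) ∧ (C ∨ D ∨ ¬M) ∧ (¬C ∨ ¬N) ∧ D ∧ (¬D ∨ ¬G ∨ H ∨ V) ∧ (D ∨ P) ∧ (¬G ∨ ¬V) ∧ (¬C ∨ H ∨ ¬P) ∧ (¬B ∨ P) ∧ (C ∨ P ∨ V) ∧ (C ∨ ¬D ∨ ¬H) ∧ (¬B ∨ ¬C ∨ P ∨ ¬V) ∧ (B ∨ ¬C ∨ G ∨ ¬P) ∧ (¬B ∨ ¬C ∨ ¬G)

Unit clause (D) forces D = True.
Set M = False.
Set B = True.
  then (¬B ∨ P) forces P = True.
Try C = True:
  (¬C ∨ ¬N) forces N = False.
  (¬H ∨ M ∨ N) forces H = False.
  clause (¬C ∨ H ∨ ¬P) is falsified — backtrack.
So C = False.
  then (C ∨ N) forces N = True.
  then (¬H ∨ ¬N) forces H = False.
Try G = True:
  (¬G ∨ M ∨ V) forces V = True.
  clause (¬B ∨ ¬G ∨ ¬V) is falsified — backtrack.
So G = False.
Set V = True.
All clauses satisfied.

M: False; D: True; B: True; C: False; G: False; H: False; P: True; N: True; V: True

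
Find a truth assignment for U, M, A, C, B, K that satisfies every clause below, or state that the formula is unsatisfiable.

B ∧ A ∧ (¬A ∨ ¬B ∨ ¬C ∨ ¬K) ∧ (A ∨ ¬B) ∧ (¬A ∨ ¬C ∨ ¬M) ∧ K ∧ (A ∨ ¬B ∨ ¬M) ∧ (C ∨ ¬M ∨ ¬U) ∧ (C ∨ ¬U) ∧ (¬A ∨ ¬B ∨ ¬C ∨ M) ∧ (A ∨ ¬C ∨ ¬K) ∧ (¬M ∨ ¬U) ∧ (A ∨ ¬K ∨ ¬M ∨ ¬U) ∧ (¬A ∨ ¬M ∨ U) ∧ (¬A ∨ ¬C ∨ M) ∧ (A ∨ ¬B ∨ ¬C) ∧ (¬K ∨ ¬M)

Unit clause (B) forces B = True.
Unit clause (A) forces A = True.
Unit clause (K) forces K = True.
In (¬K ∨ ¬M) only ¬M is left, so M = False.
In (¬A ∨ ¬B ∨ ¬C ∨ ¬K) only ¬C is left, so C = False.
In (C ∨ ¬U) only ¬U is left, so U = False.
All clauses satisfied.

U=F, M=F, A=T, C=F, B=T, K=T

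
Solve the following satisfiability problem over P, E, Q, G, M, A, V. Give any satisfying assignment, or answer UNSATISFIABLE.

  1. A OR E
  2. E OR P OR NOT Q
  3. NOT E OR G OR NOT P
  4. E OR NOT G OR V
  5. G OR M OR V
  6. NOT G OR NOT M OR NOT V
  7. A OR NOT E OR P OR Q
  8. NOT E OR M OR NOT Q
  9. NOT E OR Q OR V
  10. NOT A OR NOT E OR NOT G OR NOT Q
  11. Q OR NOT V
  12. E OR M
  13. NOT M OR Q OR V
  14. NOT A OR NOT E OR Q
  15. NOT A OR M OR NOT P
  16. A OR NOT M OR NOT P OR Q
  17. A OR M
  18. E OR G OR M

P = False, E = True, Q = True, G = False, M = True, A = False, V = True

Set P = False.
Set E = True.
Set Q = True.
  then (NOT E OR M OR NOT Q) forces M = True.
Set G = False.
Set A = False.
Set V = True.
All clauses satisfied.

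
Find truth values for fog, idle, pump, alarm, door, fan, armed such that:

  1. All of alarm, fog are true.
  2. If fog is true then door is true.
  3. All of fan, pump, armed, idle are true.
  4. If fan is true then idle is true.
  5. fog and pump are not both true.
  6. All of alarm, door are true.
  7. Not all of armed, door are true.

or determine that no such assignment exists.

Case pump = True:
  (1) forces alarm = True.
  (1) forces fog = True.
  Constraint (5) is violated (fog=T, pump=T) — contradiction.
Case pump = False:
  Constraint (3) is violated (pump=F) — contradiction.
Both cases fail — unsatisfiable.

The formula is unsatisfiable.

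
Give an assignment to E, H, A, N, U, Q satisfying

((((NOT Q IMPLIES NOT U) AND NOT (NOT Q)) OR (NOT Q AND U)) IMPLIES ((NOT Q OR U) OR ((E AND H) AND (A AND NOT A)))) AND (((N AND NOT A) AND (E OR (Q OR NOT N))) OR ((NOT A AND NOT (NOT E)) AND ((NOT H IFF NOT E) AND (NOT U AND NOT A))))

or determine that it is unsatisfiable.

E=T, H=F, A=F, N=T, U=F, Q=F

  (((NOT Q IMPLIES NOT U) AND NOT (NOT Q)) OR (NOT Q AND U)) IMPLIES ((NOT Q OR U) OR ((E AND H) AND (A AND NOT A))) = True
    ((NOT Q IMPLIES NOT U) AND NOT (NOT Q)) OR (NOT Q AND U) = False
      (NOT Q IMPLIES NOT U) AND NOT (NOT Q) = False
        NOT Q IMPLIES NOT U = True
          NOT Q = True
          NOT U = True
        NOT (NOT Q) = False
          NOT Q = True
      NOT Q AND U = False
        NOT Q = True
    (NOT Q OR U) OR ((E AND H) AND (A AND NOT A)) = True
      NOT Q OR U = True
        NOT Q = True
      (E AND H) AND (A AND NOT A) = False
        E AND H = False
        A AND NOT A = False
          NOT A = True
  ((N AND NOT A) AND (E OR (Q OR NOT N))) OR ((NOT A AND NOT (NOT E)) AND ((NOT H IFF NOT E) AND (NOT U AND NOT A))) = True
    (N AND NOT A) AND (E OR (Q OR NOT N)) = True
      N AND NOT A = True
        NOT A = True
      E OR (Q OR NOT N) = True
        Q OR NOT N = False
          NOT N = False
    (NOT A AND NOT (NOT E)) AND ((NOT H IFF NOT E) AND (NOT U AND NOT A)) = False
      NOT A AND NOT (NOT E) = True
        NOT A = True
        NOT (NOT E) = True
          NOT E = False
      (NOT H IFF NOT E) AND (NOT U AND NOT A) = False
        NOT H IFF NOT E = False
          NOT H = True
          NOT E = False
        NOT U AND NOT A = True
          NOT U = True
          NOT A = True
Both conjuncts True, so the formula holds.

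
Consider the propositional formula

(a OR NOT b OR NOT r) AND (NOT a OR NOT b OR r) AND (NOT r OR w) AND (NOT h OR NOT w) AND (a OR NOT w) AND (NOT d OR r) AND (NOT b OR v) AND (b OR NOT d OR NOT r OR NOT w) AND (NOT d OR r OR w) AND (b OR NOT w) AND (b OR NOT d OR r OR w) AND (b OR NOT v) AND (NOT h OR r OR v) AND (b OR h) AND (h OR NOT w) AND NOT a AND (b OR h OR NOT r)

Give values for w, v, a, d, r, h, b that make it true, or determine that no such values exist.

w = False, v = True, a = False, d = False, r = False, h = False, b = True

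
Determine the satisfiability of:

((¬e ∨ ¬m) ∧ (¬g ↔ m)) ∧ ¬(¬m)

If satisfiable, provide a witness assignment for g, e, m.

g = False, e = False, m = True

  (¬e ∨ ¬m) ∧ (¬g ↔ m) = True
    ¬e ∨ ¬m = True
      ¬e = True
      ¬m = False
    ¬g ↔ m = True
      ¬g = True
  ¬(¬m) = True
    ¬m = False
Both conjuncts True, so the formula holds.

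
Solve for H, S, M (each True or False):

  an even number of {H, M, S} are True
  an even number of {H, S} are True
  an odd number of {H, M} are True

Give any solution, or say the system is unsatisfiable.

H: True, S: True, M: False

{H, M, S}: 2 true → even ✓
{H, S}: 2 true → even ✓
{H, M}: 1 true → odd ✓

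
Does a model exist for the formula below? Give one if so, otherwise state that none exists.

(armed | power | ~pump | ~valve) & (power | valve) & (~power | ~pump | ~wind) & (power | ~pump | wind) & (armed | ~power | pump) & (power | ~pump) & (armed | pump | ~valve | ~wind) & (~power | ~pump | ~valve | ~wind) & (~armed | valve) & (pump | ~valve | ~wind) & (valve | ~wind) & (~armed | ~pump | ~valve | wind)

Try wind = True:
  (valve | ~wind) forces valve = True.
  (pump | ~valve | ~wind) forces pump = True.
  (~power | ~pump | ~wind) forces power = False.
  clause (power | ~pump) is falsified — backtrack.
So wind = False.
Set power = False.
  then (power | valve) forces valve = True.
  then (power | ~pump | wind) forces pump = False.
Set armed = False.
All clauses satisfied.

wind = False; power = False; pump = False; armed = False; valve = True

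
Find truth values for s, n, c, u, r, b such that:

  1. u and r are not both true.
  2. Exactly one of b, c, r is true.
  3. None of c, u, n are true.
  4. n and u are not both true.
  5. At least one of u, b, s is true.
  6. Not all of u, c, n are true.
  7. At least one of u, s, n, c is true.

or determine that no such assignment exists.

s=T; n=F; c=F; u=F; r=F; b=T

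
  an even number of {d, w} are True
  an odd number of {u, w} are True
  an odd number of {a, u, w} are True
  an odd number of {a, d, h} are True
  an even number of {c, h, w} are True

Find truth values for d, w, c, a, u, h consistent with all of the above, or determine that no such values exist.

d = True; w = True; c = True; a = False; u = False; h = False

{d, w}: 2 true → even ✓
{u, w}: 1 true → odd ✓
{a, u, w}: 1 true → odd ✓
{a, d, h}: 1 true → odd ✓
{c, h, w}: 2 true → even ✓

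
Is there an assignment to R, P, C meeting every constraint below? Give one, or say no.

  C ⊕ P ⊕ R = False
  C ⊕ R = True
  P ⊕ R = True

R = False, P = True, C = True

C ⊕ P ⊕ R = T ⊕ T ⊕ F = False ✓
C ⊕ R = T ⊕ F = True ✓
P ⊕ R = T ⊕ F = True ✓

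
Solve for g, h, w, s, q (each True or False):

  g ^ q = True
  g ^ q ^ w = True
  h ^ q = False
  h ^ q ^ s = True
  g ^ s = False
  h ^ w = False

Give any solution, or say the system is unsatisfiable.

g = True, h = False, w = False, s = True, q = False

g ^ q = T ^ F = True ✓
g ^ q ^ w = T ^ F ^ F = True ✓
h ^ q = F ^ F = False ✓
h ^ q ^ s = F ^ F ^ T = True ✓
g ^ s = T ^ T = False ✓
h ^ w = F ^ F = False ✓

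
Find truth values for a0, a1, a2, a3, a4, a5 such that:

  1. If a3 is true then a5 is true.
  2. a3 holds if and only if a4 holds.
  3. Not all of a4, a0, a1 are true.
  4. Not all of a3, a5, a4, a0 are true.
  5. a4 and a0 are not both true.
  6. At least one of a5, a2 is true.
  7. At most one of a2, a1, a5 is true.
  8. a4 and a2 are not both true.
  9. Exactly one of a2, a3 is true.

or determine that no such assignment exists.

a0 = False; a1 = False; a2 = True; a3 = False; a4 = False; a5 = False

  (1) a3=F ⇒ a5: vacuous ✓
  (2) a3=F, a4=F — same ✓
  (3) {a4, a0, a1}: 0/3 true — not all ✓
  (4) {a3, a5, a4, a0}: 0/4 true — not all ✓
  (5) a4=F, a0=F — not both ✓
  (6) {a5, a2}: 1 true — at least one ✓
  (7) {a2, a1, a5}: 1 true — at most one ✓
  (8) a4=F, a2=T — not both ✓
  (9) {a2, a3}: 1 true — exactly one ✓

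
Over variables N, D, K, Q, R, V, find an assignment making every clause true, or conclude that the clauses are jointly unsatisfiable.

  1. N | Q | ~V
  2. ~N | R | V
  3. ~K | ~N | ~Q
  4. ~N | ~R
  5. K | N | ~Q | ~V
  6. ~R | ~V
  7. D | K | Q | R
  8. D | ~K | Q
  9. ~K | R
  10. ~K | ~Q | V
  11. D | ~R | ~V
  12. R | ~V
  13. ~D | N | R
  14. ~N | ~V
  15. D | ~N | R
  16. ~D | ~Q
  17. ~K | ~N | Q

N=F, D=F, K=F, Q=T, R=T, V=F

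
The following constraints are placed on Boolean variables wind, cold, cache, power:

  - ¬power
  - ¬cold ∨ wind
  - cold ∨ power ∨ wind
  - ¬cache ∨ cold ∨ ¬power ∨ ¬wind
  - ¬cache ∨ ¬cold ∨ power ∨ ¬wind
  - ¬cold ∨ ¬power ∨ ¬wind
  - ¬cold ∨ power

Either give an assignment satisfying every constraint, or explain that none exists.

Unit clause (¬power) forces power = False.
In (¬cold ∨ power) only ¬cold is left, so cold = False.
In (cold ∨ power ∨ wind) only wind is left, so wind = True.
Set cache = False.
Check each clause:
  (¬power): ¬power holds.
  (¬cold ∨ wind): ¬cold holds.
  (cold ∨ power ∨ wind): wind holds.
  (¬cache ∨ cold ∨ ¬power ∨ ¬wind): ¬cache holds.
  (¬cache ∨ ¬cold ∨ power ∨ ¬wind): ¬cache holds.
  (¬cold ∨ ¬power ∨ ¬wind): ¬cold holds.
  (¬cold ∨ power): ¬cold holds.
All clauses satisfied.

wind = True; cold = False; cache = False; power = False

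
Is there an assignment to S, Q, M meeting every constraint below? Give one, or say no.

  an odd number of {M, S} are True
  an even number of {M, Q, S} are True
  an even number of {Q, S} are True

S=T; Q=T; M=F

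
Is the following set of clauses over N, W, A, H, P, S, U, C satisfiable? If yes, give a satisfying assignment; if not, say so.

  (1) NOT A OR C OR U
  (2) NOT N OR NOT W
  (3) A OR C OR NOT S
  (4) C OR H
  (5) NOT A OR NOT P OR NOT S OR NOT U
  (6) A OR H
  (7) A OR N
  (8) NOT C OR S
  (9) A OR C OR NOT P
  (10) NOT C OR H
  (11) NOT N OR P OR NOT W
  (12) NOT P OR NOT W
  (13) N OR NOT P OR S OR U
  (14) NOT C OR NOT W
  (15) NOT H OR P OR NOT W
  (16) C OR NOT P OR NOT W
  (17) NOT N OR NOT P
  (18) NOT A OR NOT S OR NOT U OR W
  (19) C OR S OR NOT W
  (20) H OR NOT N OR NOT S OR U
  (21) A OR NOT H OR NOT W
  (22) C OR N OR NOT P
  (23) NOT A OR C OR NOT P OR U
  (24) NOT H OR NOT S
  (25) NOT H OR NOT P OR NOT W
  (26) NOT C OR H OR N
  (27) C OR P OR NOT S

Set N = True.
  then (NOT N OR NOT W) forces W = False.
  then (NOT N OR NOT P) forces P = False.
Set A = True.
Set H = True.
  then (NOT H OR NOT S) forces S = False.
  then (NOT C OR S) forces C = False.
  then (NOT A OR C OR U) forces U = True.
All clauses satisfied.

N = True, W = False, A = True, H = True, P = False, S = False, U = True, C = False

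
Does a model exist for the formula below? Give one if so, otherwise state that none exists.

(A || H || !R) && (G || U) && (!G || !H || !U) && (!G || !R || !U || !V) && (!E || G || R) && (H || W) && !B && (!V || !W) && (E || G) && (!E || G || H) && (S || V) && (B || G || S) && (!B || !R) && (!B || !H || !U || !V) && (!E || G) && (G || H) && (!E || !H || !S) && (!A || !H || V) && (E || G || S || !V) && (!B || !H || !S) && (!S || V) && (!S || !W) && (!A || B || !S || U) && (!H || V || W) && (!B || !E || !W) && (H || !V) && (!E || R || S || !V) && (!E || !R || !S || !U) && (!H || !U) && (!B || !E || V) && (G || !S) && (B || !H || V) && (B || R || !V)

Unit clause (!B) forces B = False.
Try W = True:
  (!V || !W) forces V = False.
  (S || V) forces S = True.
  clause (!S || V) is falsified — backtrack.
So W = False.
  then (H || W) forces H = True.
  then (!H || V || W) forces V = True.
  then (!H || !U) forces U = False.
  then (B || R || !V) forces R = True.
  then (G || U) forces G = True.
Set S = False.
Set E = True.
Set A = True.
All clauses satisfied.

W=F, S=F, E=T, G=T, V=T, A=T, B=F, U=F, H=T, R=T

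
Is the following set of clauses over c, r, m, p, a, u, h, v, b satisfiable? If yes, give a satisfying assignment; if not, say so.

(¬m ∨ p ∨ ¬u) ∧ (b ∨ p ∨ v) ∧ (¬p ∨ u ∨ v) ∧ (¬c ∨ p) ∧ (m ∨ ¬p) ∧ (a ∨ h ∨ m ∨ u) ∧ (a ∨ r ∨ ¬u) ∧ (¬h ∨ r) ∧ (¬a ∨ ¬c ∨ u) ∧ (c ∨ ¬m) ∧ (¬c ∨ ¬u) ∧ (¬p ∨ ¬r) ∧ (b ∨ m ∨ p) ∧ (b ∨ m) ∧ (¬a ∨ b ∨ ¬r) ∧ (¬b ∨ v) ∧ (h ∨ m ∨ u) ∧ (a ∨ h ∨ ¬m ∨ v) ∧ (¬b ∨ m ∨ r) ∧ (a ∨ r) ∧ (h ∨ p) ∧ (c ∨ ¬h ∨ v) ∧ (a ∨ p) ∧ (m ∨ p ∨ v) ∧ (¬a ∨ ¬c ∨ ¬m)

c = False, r = True, m = False, p = False, a = True, u = True, h = True, v = True, b = True

Set c = False.
  then (c ∨ ¬m) forces m = False.
  then (b ∨ m) forces b = True.
  then (¬b ∨ v) forces v = True.
  then (¬b ∨ m ∨ r) forces r = True.
  then (m ∨ ¬p) forces p = False.
  then (h ∨ p) forces h = True.
  then (a ∨ p) forces a = True.
Set u = True.
All clauses satisfied.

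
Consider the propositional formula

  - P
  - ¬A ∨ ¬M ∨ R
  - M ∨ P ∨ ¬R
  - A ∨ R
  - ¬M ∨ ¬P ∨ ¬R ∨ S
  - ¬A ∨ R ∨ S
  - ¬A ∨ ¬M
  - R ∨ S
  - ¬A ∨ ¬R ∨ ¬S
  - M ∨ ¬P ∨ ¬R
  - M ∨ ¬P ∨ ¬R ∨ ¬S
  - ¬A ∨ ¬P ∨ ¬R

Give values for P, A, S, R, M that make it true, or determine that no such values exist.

Unit clause (P) forces P = True.
Set A = False.
  then (A ∨ R) forces R = True.
  then (M ∨ ¬P ∨ ¬R) forces M = True.
  then (¬M ∨ ¬P ∨ ¬R ∨ S) forces S = True.
All clauses satisfied.

P = True, A = False, S = True, R = True, M = True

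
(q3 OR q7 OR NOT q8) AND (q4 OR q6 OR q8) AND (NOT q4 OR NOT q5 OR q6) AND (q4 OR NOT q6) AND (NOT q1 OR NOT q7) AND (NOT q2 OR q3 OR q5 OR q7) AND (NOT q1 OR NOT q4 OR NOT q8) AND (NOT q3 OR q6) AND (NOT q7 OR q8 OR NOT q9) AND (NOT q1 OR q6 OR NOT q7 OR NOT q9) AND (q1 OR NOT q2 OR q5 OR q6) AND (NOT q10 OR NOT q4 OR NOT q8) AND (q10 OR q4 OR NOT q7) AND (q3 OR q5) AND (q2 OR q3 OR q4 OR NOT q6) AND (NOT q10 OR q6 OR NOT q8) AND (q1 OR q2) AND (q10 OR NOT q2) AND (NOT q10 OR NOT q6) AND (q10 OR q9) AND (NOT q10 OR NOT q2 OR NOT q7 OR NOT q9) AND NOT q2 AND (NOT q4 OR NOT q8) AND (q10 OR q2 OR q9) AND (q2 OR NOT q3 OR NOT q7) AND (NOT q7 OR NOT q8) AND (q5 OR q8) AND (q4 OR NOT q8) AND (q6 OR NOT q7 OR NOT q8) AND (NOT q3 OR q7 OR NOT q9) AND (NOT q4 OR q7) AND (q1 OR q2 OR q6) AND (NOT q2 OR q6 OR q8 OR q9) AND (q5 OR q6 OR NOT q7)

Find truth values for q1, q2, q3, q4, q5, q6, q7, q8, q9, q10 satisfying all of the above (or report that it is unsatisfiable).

Case q2 = True:
  Clause (NOT q2) is falsified — contradiction.
Case q2 = False:
  (q1 OR q2) forces q1 = True.
  (NOT q1 OR NOT q7) forces q7 = False.
  (NOT q4 OR q7) forces q4 = False.
  (q4 OR NOT q6) forces q6 = False.
  (q4 OR q6 OR q8) forces q8 = True.
  Clause (q4 OR NOT q8) is falsified — contradiction.
Both cases fail, so the formula is unsatisfiable.

The formula is unsatisfiable.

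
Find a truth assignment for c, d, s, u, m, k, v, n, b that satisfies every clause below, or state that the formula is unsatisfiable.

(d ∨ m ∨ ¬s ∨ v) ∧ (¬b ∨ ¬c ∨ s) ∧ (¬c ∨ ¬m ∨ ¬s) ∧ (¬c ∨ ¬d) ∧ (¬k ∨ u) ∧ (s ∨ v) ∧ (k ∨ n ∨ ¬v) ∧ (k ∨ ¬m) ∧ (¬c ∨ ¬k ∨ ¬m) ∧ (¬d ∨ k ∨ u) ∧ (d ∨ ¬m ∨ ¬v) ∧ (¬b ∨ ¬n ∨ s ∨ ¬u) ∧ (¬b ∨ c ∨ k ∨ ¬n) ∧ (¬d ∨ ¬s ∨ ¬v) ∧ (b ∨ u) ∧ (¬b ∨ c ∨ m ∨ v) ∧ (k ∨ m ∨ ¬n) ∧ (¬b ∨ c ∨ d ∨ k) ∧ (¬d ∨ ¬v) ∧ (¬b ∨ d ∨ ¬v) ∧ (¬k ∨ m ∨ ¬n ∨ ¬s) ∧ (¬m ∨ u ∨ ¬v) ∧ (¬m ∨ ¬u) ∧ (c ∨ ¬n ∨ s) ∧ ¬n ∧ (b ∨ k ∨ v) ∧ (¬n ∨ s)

Unit clause (¬n) forces n = False.
Set c = True.
  then (¬c ∨ ¬d) forces d = False.
Set s = True.
  then (¬c ∨ ¬m ∨ ¬s) forces m = False.
  then (d ∨ m ∨ ¬s ∨ v) forces v = True.
  then (k ∨ n ∨ ¬v) forces k = True.
  then (¬b ∨ d ∨ ¬v) forces b = False.
  then (¬k ∨ u) forces u = True.
All clauses satisfied.

c=T, d=F, s=T, u=T, m=F, k=T, v=T, n=F, b=F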